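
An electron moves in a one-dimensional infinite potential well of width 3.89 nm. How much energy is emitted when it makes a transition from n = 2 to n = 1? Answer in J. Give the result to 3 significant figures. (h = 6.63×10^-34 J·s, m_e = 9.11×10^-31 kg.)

E_1 = h²/(8m_eL²) = 3.986×10^-21 J.
|ΔE| = |2² − 1²|·E_1 = 3·3.986×10^-21 J = 1.20×10^-20 J.

|ΔE| = 1.20×10^-20 J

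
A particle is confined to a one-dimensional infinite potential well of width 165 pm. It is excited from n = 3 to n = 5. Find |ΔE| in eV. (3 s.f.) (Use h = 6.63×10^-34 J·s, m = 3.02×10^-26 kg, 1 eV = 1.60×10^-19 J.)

|ΔE| = 0.00668 eV

E_1 = h²/(8mL²) = 6.683×10^-23 J.
|ΔE| = |3² − 5²|·E_1 = 16·6.683×10^-23 J = 1.069×10^-21 J = 0.00668 eV.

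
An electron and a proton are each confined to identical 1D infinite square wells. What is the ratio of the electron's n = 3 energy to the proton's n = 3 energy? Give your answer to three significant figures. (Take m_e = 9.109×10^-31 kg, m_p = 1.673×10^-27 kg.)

1.84×10^3

E_n ∝ 1/m at fixed n and L, so the ratio is m_p/m_e = 1.673×10^-27/9.109×10^-31 = 1.84×10^3.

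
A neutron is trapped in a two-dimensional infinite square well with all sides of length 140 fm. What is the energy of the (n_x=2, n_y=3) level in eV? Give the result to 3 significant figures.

E = 1.36×10^5 eV

For a 2D rectangular well E = (h²/8m_n)·Σ n_i²/L_i² = (6.626×10^-34)²/(8·1.675×10^-27) · [2²/(140 fm)² + 3²/(140 fm)²].
Evaluating gives E = 2.173×10^-14 J = 1.36×10^5 eV.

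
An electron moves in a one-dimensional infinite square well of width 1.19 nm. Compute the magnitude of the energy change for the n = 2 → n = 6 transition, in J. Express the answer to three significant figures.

E_1 = h²/(8m_eL²) = 4.254×10^-20 J.
|ΔE| = |2² − 6²|·E_1 = 32·4.254×10^-20 J = 1.36×10^-18 J.

|ΔE| = 1.36×10^-18 J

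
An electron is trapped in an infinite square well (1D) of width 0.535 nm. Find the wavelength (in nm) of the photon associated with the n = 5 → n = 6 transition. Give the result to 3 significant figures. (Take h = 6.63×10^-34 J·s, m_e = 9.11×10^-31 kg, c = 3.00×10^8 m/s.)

E_1 = h²/(8m_eL²) = 2.107×10^-19 J, so ΔE = (6² − 5²)E_1 = 2.318×10^-18 J.
λ = hc/ΔE = (6.63×10^-34·3.00×10^8)/2.318×10^-18 = 8.58×10^-8 m = 85.8 nm.

λ = 85.8 nm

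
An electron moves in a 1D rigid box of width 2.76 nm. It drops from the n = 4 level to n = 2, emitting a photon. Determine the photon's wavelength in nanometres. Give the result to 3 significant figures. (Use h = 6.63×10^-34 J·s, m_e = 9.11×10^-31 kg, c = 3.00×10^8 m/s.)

E_1 = h²/(8m_eL²) = 7.918×10^-21 J, so ΔE = (4² − 2²)E_1 = 9.502×10^-20 J.
λ = hc/ΔE = (6.63×10^-34·3.00×10^8)/9.502×10^-20 = 2.09×10^-6 m = 2.09×10^3 nm.

λ = 2.09×10^3 nm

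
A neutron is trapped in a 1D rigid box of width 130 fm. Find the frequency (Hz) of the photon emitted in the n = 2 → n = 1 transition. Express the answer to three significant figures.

E_1 = h²/(8m_nL²) = 1.939×10^-15 J and ΔE = (2² − 1²)E_1 = 5.817×10^-15 J.
f = ΔE/h = 5.817×10^-15/6.626×10^-34 = 8.78×10^18 Hz.

f = 8.78×10^18 Hz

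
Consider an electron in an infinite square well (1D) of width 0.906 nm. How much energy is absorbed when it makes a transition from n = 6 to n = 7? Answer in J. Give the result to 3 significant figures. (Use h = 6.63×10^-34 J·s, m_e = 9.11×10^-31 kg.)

E_1 = h²/(8m_eL²) = 7.348×10^-20 J.
|ΔE| = |6² − 7²|·E_1 = 13·7.348×10^-20 J = 9.55×10^-19 J.

|ΔE| = 9.55×10^-19 J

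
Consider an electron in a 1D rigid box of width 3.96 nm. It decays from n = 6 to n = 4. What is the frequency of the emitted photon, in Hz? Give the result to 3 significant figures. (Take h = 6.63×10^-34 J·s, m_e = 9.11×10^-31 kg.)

f = 1.16×10^14 Hz

E_1 = h²/(8m_eL²) = 3.846×10^-21 J and ΔE = (6² − 4²)E_1 = 7.692×10^-20 J.
f = ΔE/h = 7.692×10^-20/6.63×10^-34 = 1.16×10^14 Hz.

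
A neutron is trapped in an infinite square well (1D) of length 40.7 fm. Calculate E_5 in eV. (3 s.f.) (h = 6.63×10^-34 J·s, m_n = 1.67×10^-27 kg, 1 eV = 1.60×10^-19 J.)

E_5 = 3.10×10^6 eV

For an infinite well E_n = n²h²/(8m_nL²), so E_1 = h²/(8m_nL²) = (6.63×10^-34)²/(8·1.67×10^-27·(4.07×10^-14 m)²) = 1.986×10^-14 J.
Then E_5 = 5²·E_1 = 25·1.986×10^-14 J = 4.965×10^-13 J.
Converting, E_5 = 4.965×10^-13 J / (1.60×10^-19 J/eV) = 3.10×10^6 eV.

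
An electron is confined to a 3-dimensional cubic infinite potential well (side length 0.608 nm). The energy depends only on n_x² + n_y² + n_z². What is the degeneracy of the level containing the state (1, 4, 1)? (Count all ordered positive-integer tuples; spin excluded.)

The level has n_x² + n_y² + n_z² = 18. The ordered positive-integer solutions are (1, 1, 4), (1, 4, 1), (4, 1, 1).
That gives 3 states.

degeneracy = 3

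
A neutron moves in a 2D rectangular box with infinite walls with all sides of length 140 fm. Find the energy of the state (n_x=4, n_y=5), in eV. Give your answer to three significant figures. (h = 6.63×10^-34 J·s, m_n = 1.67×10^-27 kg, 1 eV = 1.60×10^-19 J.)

E = 4.30×10^5 eV

For a 2D rectangular well E = (h²/8m_n)·Σ n_i²/L_i² = (6.63×10^-34)²/(8·1.67×10^-27) · [4²/(140 fm)² + 5²/(140 fm)²].
Evaluating gives E = 6.883×10^-14 J = 4.30×10^5 eV.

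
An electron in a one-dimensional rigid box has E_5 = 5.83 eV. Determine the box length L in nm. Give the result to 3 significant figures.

L = 1.27 nm

From E_n = n²h²/(8m_eL²), L = n·h/√(8m_eE_n).
E_5 = 5.83 eV = 9.340×10^-19 J, so L = 5·6.626×10^-34/√(8·9.109×10^-31·9.340×10^-19) = 1.27×10^-9 m = 1.27 nm.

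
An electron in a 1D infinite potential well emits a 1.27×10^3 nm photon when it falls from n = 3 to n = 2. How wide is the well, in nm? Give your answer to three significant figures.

The photon carries ΔE = hc/λ = 6.626×10^-34·2.998×10^8/1.27×10^-6 m = 1.564×10^-19 J.
Since ΔE = (3² − 2²)E_1, E_1 = 3.128×10^-20 J, and L = h/√(8m_eE_1) = 1.39×10^-9 m = 1.39 nm.

L = 1.39 nm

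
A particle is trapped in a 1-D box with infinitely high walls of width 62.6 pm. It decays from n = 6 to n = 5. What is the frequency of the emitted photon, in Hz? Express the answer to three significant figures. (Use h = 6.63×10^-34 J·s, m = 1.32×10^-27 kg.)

E_1 = h²/(8mL²) = 1.062×10^-20 J and ΔE = (6² − 5²)E_1 = 1.168×10^-19 J.
f = ΔE/h = 1.168×10^-19/6.63×10^-34 = 1.76×10^14 Hz.

f = 1.76×10^14 Hz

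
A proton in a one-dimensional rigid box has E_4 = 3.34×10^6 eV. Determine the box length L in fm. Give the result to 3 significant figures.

From E_n = n²h²/(8m_pL²), L = n·h/√(8m_pE_n).
E_4 = 3.34×10^6 eV = 5.351×10^-13 J, so L = 4·6.626×10^-34/√(8·1.673×10^-27·5.351×10^-13) = 3.13×10^-14 m = 31.3 fm.

L = 31.3 fm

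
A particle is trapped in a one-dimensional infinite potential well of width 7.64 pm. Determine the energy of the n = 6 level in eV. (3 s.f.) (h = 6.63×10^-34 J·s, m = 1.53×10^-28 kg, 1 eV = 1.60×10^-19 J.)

For an infinite well E_n = n²h²/(8mL²), so E_1 = h²/(8mL²) = (6.63×10^-34)²/(8·1.53×10^-28·(7.64×10^-12 m)²) = 6.153×10^-18 J.
Then E_6 = 6²·E_1 = 36·6.153×10^-18 J = 2.215×10^-16 J.
Converting, E_6 = 2.215×10^-16 J / (1.60×10^-19 J/eV) = 1.38×10^3 eV.

E_6 = 1.38×10^3 eV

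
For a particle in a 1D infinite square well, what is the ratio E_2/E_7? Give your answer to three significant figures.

E_n ∝ n², so E_2/E_7 = 2²/7² = 4/49 = 0.0816.

0.0816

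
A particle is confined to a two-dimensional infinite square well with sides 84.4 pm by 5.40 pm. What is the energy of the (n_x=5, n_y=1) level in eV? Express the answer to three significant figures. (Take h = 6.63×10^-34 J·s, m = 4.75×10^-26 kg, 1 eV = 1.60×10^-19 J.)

For a 2D rectangular well E = (h²/8m)·Σ n_i²/L_i² = (6.63×10^-34)²/(8·4.75×10^-26) · [5²/(84.4 pm)² + 1²/(5.40 pm)²].
Evaluating gives E = 4.373×10^-20 J = 0.273 eV.

E = 0.273 eV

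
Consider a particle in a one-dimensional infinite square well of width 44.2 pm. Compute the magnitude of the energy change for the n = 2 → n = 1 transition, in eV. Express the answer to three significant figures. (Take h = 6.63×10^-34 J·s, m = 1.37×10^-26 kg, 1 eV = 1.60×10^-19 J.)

E_1 = h²/(8mL²) = 2.053×10^-21 J.
|ΔE| = |2² − 1²|·E_1 = 3·2.053×10^-21 J = 6.159×10^-21 J = 0.0385 eV.

|ΔE| = 0.0385 eV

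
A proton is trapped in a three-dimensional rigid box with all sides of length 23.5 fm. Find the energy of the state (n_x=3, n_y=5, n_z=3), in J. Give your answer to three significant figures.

E = 2.55×10^-12 J

For a 3D rectangular well E = (h²/8m_p)·Σ n_i²/L_i² = (6.626×10^-34)²/(8·1.673×10^-27) · [3²/(23.5 fm)² + 5²/(23.5 fm)² + 3²/(23.5 fm)²].
Evaluating gives E = 2.55×10^-12 J.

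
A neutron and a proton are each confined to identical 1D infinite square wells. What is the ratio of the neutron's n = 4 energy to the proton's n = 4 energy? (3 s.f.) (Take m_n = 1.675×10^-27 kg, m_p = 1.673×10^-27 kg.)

E_n ∝ 1/m at fixed n and L, so the ratio is m_p/m_n = 1.673×10^-27/1.675×10^-27 = 0.999.

0.999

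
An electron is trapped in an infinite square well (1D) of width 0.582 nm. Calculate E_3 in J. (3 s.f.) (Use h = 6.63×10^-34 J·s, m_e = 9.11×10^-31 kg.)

E_3 = 1.60×10^-18 J

For an infinite well E_n = n²h²/(8m_eL²), so E_1 = h²/(8m_eL²) = (6.63×10^-34)²/(8·9.11×10^-31·(5.82×10^-10 m)²) = 1.781×10^-19 J.
Then E_3 = 3²·E_1 = 9·1.781×10^-19 J = 1.60×10^-18 J.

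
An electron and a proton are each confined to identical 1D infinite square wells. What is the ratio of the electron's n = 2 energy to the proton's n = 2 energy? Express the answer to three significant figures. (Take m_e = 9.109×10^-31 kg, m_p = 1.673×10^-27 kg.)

1.84×10^3

E_n ∝ 1/m at fixed n and L, so the ratio is m_p/m_e = 1.673×10^-27/9.109×10^-31 = 1.84×10^3.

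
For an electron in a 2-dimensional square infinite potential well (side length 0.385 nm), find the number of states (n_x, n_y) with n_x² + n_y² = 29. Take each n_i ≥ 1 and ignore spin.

The level has n_x² + n_y² = 29. The ordered positive-integer solutions are (2, 5), (5, 2).
That gives 2 states.

degeneracy = 2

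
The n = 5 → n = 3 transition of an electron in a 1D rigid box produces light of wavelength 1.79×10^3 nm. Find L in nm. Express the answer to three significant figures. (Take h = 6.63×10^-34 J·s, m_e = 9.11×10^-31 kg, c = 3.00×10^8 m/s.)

L = 2.95 nm

The photon carries ΔE = hc/λ = 6.63×10^-34·3.00×10^8/1.79×10^-6 m = 1.111×10^-19 J.
Since ΔE = (5² − 3²)E_1, E_1 = 6.944×10^-21 J, and L = h/√(8m_eE_1) = 2.95×10^-9 m = 2.95 nm.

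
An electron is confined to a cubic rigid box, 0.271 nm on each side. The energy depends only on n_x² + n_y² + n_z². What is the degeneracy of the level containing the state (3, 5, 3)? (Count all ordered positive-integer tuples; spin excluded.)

degeneracy = 3

The level has n_x² + n_y² + n_z² = 43. The ordered positive-integer solutions are (3, 3, 5), (3, 5, 3), (5, 3, 3).
That gives 3 states.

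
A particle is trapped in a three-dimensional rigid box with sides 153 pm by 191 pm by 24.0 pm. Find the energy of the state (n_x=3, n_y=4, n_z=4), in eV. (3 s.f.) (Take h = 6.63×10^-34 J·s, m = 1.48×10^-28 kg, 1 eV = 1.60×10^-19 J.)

For a 3D rectangular well E = (h²/8m)·Σ n_i²/L_i² = (6.63×10^-34)²/(8·1.48×10^-28) · [3²/(153 pm)² + 4²/(191 pm)² + 4²/(24.0 pm)²].
Evaluating gives E = 1.062×10^-17 J = 66.4 eV.

E = 66.4 eV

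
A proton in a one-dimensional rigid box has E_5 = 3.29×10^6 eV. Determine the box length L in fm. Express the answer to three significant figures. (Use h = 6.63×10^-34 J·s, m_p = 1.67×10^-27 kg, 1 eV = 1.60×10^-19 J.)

From E_n = n²h²/(8m_pL²), L = n·h/√(8m_pE_n).
E_5 = 3.29×10^6 eV = 5.264×10^-13 J, so L = 5·6.63×10^-34/√(8·1.67×10^-27·5.264×10^-13) = 3.95×10^-14 m = 39.5 fm.

L = 39.5 fm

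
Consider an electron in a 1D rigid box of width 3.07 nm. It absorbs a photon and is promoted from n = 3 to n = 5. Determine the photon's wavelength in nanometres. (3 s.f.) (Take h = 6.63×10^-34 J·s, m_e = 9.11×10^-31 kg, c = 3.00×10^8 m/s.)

λ = 1.94×10^3 nm

E_1 = h²/(8m_eL²) = 6.399×10^-21 J, so ΔE = (5² − 3²)E_1 = 1.024×10^-19 J.
λ = hc/ΔE = (6.63×10^-34·3.00×10^8)/1.024×10^-19 = 1.94×10^-6 m = 1.94×10^3 nm.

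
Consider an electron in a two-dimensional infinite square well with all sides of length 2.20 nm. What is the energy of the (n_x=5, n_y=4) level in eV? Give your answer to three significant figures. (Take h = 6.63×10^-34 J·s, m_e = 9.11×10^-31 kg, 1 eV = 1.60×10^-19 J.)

For a 2D rectangular well E = (h²/8m_e)·Σ n_i²/L_i² = (6.63×10^-34)²/(8·9.11×10^-31) · [5²/(2.20 nm)² + 4²/(2.20 nm)²].
Evaluating gives E = 5.109×10^-19 J = 3.19 eV.

E = 3.19 eV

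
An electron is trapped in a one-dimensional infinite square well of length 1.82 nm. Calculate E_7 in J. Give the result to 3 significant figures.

For an infinite well E_n = n²h²/(8m_eL²), so E_1 = h²/(8m_eL²) = (6.626×10^-34)²/(8·9.109×10^-31·(1.82×10^-9 m)²) = 1.819×10^-20 J.
Then E_7 = 7²·E_1 = 49·1.819×10^-20 J = 8.91×10^-19 J.

E_7 = 8.91×10^-19 J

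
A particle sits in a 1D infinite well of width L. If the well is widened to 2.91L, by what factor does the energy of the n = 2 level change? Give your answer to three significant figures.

0.118

E_n ∝ 1/L², so the energy scales by 1/2.91² = 0.118.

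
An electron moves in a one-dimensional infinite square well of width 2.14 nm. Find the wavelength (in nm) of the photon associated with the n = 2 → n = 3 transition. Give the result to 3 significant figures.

E_1 = h²/(8m_eL²) = 1.316×10^-20 J, so ΔE = (3² − 2²)E_1 = 6.580×10^-20 J.
λ = hc/ΔE = (6.626×10^-34·2.998×10^8)/6.580×10^-20 = 3.02×10^-6 m = 3.02×10^3 nm.

λ = 3.02×10^3 nm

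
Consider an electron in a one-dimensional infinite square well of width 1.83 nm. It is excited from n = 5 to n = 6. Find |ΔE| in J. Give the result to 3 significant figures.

|ΔE| = 1.98×10^-19 J

E_1 = h²/(8m_eL²) = 1.799×10^-20 J.
|ΔE| = |5² − 6²|·E_1 = 11·1.799×10^-20 J = 1.98×10^-19 J.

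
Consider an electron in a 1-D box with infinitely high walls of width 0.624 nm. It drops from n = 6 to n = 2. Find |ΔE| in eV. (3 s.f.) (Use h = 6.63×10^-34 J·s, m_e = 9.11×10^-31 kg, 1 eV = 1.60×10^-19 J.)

|ΔE| = 31.0 eV

E_1 = h²/(8m_eL²) = 1.549×10^-19 J.
|ΔE| = |6² − 2²|·E_1 = 32·1.549×10^-19 J = 4.957×10^-18 J = 31.0 eV.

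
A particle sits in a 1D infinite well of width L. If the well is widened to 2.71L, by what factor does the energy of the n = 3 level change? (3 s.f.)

E_n ∝ 1/L², so the energy scales by 1/2.71² = 0.136.

0.136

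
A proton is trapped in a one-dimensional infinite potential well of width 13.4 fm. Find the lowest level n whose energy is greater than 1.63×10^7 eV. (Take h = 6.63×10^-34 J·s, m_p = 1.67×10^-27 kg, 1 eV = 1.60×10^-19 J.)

n = 4

E_1 = h²/(8m_pL²) = 1.832×10^-13 J = 1.145×10^6 eV.
Need n² > 1.63×10^7/1.145×10^6 = 14.24, i.e. n > 3.774.
The smallest integer satisfying this is n = 4.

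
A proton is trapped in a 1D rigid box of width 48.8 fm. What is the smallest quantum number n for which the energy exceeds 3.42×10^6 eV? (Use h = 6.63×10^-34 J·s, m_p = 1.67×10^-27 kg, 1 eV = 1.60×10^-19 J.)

n = 7

E_1 = h²/(8m_pL²) = 1.382×10^-14 J = 8.638×10^4 eV.
Need n² > 3.42×10^6/8.638×10^4 = 39.59, i.e. n > 6.292.
The smallest integer satisfying this is n = 7.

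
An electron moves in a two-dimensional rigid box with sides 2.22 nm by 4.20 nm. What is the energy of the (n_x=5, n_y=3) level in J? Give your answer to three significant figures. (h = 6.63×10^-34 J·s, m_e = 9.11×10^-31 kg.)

E = 3.37×10^-19 J

For a 2D rectangular well E = (h²/8m_e)·Σ n_i²/L_i² = (6.63×10^-34)²/(8·9.11×10^-31) · [5²/(2.22 nm)² + 3²/(4.20 nm)²].
Evaluating gives E = 3.37×10^-19 J.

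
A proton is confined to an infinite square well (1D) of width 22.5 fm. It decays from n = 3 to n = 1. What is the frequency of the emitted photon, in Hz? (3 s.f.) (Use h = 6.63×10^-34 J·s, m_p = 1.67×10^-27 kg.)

E_1 = h²/(8m_pL²) = 6.499×10^-14 J and ΔE = (3² − 1²)E_1 = 5.199×10^-13 J.
f = ΔE/h = 5.199×10^-13/6.63×10^-34 = 7.84×10^20 Hz.

f = 7.84×10^20 Hz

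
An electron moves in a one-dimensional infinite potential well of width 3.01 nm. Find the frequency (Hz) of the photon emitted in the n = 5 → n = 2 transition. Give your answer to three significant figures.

E_1 = h²/(8m_eL²) = 6.650×10^-21 J and ΔE = (5² − 2²)E_1 = 1.397×10^-19 J.
f = ΔE/h = 1.397×10^-19/6.626×10^-34 = 2.11×10^14 Hz.

f = 2.11×10^14 Hz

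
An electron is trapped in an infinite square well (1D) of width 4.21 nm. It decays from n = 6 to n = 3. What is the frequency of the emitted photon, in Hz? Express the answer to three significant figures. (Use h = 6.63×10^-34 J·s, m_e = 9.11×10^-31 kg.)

E_1 = h²/(8m_eL²) = 3.403×10^-21 J and ΔE = (6² − 3²)E_1 = 9.188×10^-20 J.
f = ΔE/h = 9.188×10^-20/6.63×10^-34 = 1.39×10^14 Hz.

f = 1.39×10^14 Hz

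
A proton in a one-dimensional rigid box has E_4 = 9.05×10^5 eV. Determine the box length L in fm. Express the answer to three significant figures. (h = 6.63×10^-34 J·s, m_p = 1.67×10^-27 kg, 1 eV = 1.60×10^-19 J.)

L = 60.3 fm

From E_n = n²h²/(8m_pL²), L = n·h/√(8m_pE_n).
E_4 = 9.05×10^5 eV = 1.448×10^-13 J, so L = 4·6.63×10^-34/√(8·1.67×10^-27·1.448×10^-13) = 6.03×10^-14 m = 60.3 fm.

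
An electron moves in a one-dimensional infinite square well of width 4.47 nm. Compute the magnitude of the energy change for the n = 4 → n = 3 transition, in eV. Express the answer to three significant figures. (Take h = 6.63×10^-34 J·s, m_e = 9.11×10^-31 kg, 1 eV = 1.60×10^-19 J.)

E_1 = h²/(8m_eL²) = 3.019×10^-21 J.
|ΔE| = |4² − 3²|·E_1 = 7·3.019×10^-21 J = 2.113×10^-20 J = 0.132 eV.

|ΔE| = 0.132 eV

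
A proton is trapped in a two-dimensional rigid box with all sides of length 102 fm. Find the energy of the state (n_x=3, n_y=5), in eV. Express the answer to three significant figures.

For a 2D rectangular well E = (h²/8m_p)·Σ n_i²/L_i² = (6.626×10^-34)²/(8·1.673×10^-27) · [3²/(102 fm)² + 5²/(102 fm)²].
Evaluating gives E = 1.072×10^-13 J = 6.69×10^5 eV.

E = 6.69×10^5 eV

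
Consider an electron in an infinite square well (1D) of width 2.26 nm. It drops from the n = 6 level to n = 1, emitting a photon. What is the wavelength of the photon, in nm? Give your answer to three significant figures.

E_1 = h²/(8m_eL²) = 1.180×10^-20 J, so ΔE = (6² − 1²)E_1 = 4.130×10^-19 J.
λ = hc/ΔE = (6.626×10^-34·2.998×10^8)/4.130×10^-19 = 4.81×10^-7 m = 481 nm.

λ = 481 nm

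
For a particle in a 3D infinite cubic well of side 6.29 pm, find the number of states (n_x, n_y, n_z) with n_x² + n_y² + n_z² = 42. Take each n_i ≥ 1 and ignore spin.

degeneracy = 6

The level has n_x² + n_y² + n_z² = 42. The ordered positive-integer solutions are (1, 4, 5), (1, 5, 4), (4, 1, 5), (4, 5, 1), (5, 1, 4), (5, 4, 1).
That gives 6 states.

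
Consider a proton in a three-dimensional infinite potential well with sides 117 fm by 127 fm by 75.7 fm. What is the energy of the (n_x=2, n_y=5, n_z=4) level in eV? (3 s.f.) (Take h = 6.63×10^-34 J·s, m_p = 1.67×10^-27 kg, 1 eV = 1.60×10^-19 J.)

E = 9.53×10^5 eV

For a 3D rectangular well E = (h²/8m_p)·Σ n_i²/L_i² = (6.63×10^-34)²/(8·1.67×10^-27) · [2²/(117 fm)² + 5²/(127 fm)² + 4²/(75.7 fm)²].
Evaluating gives E = 1.525×10^-13 J = 9.53×10^5 eV.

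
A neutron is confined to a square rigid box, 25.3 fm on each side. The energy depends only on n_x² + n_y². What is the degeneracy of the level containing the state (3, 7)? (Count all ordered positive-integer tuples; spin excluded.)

degeneracy = 2

The level has n_x² + n_y² = 58. The ordered positive-integer solutions are (3, 7), (7, 3).
That gives 2 states.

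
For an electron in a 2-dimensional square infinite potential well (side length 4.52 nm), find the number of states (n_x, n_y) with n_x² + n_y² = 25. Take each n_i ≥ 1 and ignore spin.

degeneracy = 2

The level has n_x² + n_y² = 25. The ordered positive-integer solutions are (3, 4), (4, 3).
That gives 2 states.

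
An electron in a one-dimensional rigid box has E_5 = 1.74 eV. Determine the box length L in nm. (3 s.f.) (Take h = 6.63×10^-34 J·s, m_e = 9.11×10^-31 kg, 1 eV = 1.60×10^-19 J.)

L = 2.33 nm

From E_n = n²h²/(8m_eL²), L = n·h/√(8m_eE_n).
E_5 = 1.74 eV = 2.784×10^-19 J, so L = 5·6.63×10^-34/√(8·9.11×10^-31·2.784×10^-19) = 2.33×10^-9 m = 2.33 nm.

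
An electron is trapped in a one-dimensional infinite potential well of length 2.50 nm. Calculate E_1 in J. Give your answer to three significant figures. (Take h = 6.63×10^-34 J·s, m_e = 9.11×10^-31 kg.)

E_1 = 9.65×10^-21 J

For an infinite well E_n = n²h²/(8m_eL²), so E_1 = h²/(8m_eL²) = (6.63×10^-34)²/(8·9.11×10^-31·(2.50×10^-9 m)²) = 9.650×10^-21 J.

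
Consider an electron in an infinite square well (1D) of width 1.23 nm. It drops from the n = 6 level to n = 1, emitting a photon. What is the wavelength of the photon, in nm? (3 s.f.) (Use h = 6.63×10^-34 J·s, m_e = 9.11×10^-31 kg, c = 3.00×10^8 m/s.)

E_1 = h²/(8m_eL²) = 3.987×10^-20 J, so ΔE = (6² − 1²)E_1 = 1.395×10^-18 J.
λ = hc/ΔE = (6.63×10^-34·3.00×10^8)/1.395×10^-18 = 1.43×10^-7 m = 143 nm.

λ = 143 nm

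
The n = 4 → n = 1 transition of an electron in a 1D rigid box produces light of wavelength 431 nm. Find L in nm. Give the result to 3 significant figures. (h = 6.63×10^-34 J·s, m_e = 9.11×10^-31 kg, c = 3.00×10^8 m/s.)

The photon carries ΔE = hc/λ = 6.63×10^-34·3.00×10^8/4.31×10^-7 m = 4.615×10^-19 J.
Since ΔE = (4² − 1²)E_1, E_1 = 3.077×10^-20 J, and L = h/√(8m_eE_1) = 1.40×10^-9 m = 1.40 nm.

L = 1.40 nm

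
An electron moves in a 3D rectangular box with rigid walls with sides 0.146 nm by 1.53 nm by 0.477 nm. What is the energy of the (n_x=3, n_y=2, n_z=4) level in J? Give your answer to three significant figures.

E = 2.98×10^-17 J

For a 3D rectangular well E = (h²/8m_e)·Σ n_i²/L_i² = (6.626×10^-34)²/(8·9.109×10^-31) · [3²/(0.146 nm)² + 2²/(1.53 nm)² + 4²/(0.477 nm)²].
Evaluating gives E = 2.98×10^-17 J.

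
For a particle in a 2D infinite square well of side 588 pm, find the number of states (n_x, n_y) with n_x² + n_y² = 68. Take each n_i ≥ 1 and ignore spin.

degeneracy = 2

The level has n_x² + n_y² = 68. The ordered positive-integer solutions are (2, 8), (8, 2).
That gives 2 states.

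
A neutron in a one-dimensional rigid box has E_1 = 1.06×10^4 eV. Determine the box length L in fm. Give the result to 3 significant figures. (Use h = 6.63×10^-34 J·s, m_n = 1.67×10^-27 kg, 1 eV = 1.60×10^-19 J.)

L = 139 fm

From E_n = n²h²/(8m_nL²), L = n·h/√(8m_nE_n).
E_1 = 1.06×10^4 eV = 1.696×10^-15 J, so L = 1·6.63×10^-34/√(8·1.67×10^-27·1.696×10^-15) = 1.39×10^-13 m = 139 fm.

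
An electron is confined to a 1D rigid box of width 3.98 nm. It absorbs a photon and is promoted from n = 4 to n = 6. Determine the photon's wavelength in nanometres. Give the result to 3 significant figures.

E_1 = h²/(8m_eL²) = 3.803×10^-21 J, so ΔE = (6² − 4²)E_1 = 7.606×10^-20 J.
λ = hc/ΔE = (6.626×10^-34·2.998×10^8)/7.606×10^-20 = 2.61×10^-6 m = 2.61×10^3 nm.

λ = 2.61×10^3 nm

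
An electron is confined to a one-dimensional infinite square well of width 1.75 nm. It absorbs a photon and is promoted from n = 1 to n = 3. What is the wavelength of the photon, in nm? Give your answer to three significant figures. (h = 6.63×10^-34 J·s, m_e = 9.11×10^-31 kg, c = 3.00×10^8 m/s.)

λ = 1.26×10^3 nm

E_1 = h²/(8m_eL²) = 1.969×10^-20 J, so ΔE = (3² − 1²)E_1 = 1.575×10^-19 J.
λ = hc/ΔE = (6.63×10^-34·3.00×10^8)/1.575×10^-19 = 1.26×10^-6 m = 1.26×10^3 nm.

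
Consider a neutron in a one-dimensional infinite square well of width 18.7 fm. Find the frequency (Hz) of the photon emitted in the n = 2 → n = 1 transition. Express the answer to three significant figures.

f = 4.24×10^20 Hz

E_1 = h²/(8m_nL²) = 9.369×10^-14 J and ΔE = (2² − 1²)E_1 = 2.811×10^-13 J.
f = ΔE/h = 2.811×10^-13/6.626×10^-34 = 4.24×10^20 Hz.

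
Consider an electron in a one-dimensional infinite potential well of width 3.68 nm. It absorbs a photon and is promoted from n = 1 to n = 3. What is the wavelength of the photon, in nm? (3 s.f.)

λ = 5.58×10^3 nm

E_1 = h²/(8m_eL²) = 4.449×10^-21 J, so ΔE = (3² − 1²)E_1 = 3.559×10^-20 J.
λ = hc/ΔE = (6.626×10^-34·2.998×10^8)/3.559×10^-20 = 5.58×10^-6 m = 5.58×10^3 nm.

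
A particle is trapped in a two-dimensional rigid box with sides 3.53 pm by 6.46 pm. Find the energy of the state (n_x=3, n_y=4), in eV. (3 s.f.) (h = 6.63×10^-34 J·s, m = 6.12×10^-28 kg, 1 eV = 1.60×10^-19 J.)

For a 2D rectangular well E = (h²/8m)·Σ n_i²/L_i² = (6.63×10^-34)²/(8·6.12×10^-28) · [3²/(3.53 pm)² + 4²/(6.46 pm)²].
Evaluating gives E = 9.927×10^-17 J = 620 eV.

E = 620 eV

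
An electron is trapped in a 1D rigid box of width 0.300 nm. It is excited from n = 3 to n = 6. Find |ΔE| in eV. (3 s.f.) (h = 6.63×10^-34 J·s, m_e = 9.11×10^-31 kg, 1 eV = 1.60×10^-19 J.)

E_1 = h²/(8m_eL²) = 6.702×10^-19 J.
|ΔE| = |3² − 6²|·E_1 = 27·6.702×10^-19 J = 1.810×10^-17 J = 113 eV.

|ΔE| = 113 eV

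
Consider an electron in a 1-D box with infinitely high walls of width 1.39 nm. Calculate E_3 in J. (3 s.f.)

For an infinite well E_n = n²h²/(8m_eL²), so E_1 = h²/(8m_eL²) = (6.626×10^-34)²/(8·9.109×10^-31·(1.39×10^-9 m)²) = 3.118×10^-20 J.
Then E_3 = 3²·E_1 = 9·3.118×10^-20 J = 2.81×10^-19 J.

E_3 = 2.81×10^-19 J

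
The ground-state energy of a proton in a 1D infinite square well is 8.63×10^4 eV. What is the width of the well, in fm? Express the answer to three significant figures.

From E_n = n²h²/(8m_pL²), L = n·h/√(8m_pE_n).
E_1 = 8.63×10^4 eV = 1.383×10^-14 J, so L = 1·6.626×10^-34/√(8·1.673×10^-27·1.383×10^-14) = 4.87×10^-14 m = 48.7 fm.

L = 48.7 fm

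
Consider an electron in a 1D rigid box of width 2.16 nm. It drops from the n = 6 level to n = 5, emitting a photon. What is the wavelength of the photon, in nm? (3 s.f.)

E_1 = h²/(8m_eL²) = 1.291×10^-20 J, so ΔE = (6² − 5²)E_1 = 1.420×10^-19 J.
λ = hc/ΔE = (6.626×10^-34·2.998×10^8)/1.420×10^-19 = 1.40×10^-6 m = 1.40×10^3 nm.

λ = 1.40×10^3 nm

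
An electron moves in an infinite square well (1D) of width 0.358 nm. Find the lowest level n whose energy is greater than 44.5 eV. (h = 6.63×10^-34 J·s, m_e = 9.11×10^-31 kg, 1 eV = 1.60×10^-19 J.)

E_1 = h²/(8m_eL²) = 4.706×10^-19 J = 2.941 eV.
Need n² > 44.5/2.941 = 15.13, i.e. n > 3.890.
The smallest integer satisfying this is n = 4.

n = 4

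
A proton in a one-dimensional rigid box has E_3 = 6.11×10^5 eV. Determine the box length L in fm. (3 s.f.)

L = 54.9 fm

From E_n = n²h²/(8m_pL²), L = n·h/√(8m_pE_n).
E_3 = 6.11×10^5 eV = 9.788×10^-14 J, so L = 3·6.626×10^-34/√(8·1.673×10^-27·9.788×10^-14) = 5.49×10^-14 m = 54.9 fm.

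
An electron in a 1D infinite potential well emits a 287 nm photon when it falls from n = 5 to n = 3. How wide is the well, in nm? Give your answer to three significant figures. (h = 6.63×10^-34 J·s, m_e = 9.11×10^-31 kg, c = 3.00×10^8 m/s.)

L = 1.18 nm

The photon carries ΔE = hc/λ = 6.63×10^-34·3.00×10^8/2.87×10^-7 m = 6.930×10^-19 J.
Since ΔE = (5² − 3²)E_1, E_1 = 4.331×10^-20 J, and L = h/√(8m_eE_1) = 1.18×10^-9 m = 1.18 nm.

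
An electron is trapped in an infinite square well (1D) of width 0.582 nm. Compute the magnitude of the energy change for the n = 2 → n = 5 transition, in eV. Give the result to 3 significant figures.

E_1 = h²/(8m_eL²) = 1.779×10^-19 J.
|ΔE| = |2² − 5²|·E_1 = 21·1.779×10^-19 J = 3.736×10^-18 J = 23.3 eV.

|ΔE| = 23.3 eV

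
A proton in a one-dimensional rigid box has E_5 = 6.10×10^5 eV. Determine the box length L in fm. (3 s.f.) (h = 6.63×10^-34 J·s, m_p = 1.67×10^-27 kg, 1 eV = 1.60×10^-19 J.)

From E_n = n²h²/(8m_pL²), L = n·h/√(8m_pE_n).
E_5 = 6.10×10^5 eV = 9.760×10^-14 J, so L = 5·6.63×10^-34/√(8·1.67×10^-27·9.760×10^-14) = 9.18×10^-14 m = 91.8 fm.

L = 91.8 fm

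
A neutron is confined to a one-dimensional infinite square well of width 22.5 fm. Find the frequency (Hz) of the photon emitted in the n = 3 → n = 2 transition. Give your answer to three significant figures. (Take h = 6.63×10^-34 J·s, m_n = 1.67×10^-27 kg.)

E_1 = h²/(8m_nL²) = 6.499×10^-14 J and ΔE = (3² − 2²)E_1 = 3.249×10^-13 J.
f = ΔE/h = 3.249×10^-13/6.63×10^-34 = 4.90×10^20 Hz.

f = 4.90×10^20 Hz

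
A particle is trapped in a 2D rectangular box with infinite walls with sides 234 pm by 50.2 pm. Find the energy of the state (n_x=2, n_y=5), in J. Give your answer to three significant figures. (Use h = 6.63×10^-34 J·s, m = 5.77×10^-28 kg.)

For a 2D rectangular well E = (h²/8m)·Σ n_i²/L_i² = (6.63×10^-34)²/(8·5.77×10^-28) · [2²/(234 pm)² + 5²/(50.2 pm)²].
Evaluating gives E = 9.52×10^-19 J.

E = 9.52×10^-19 J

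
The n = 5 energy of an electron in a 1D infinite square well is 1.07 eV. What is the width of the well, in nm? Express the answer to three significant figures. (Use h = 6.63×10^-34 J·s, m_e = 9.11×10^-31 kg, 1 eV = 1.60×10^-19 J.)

L = 2.97 nm

From E_n = n²h²/(8m_eL²), L = n·h/√(8m_eE_n).
E_5 = 1.07 eV = 1.712×10^-19 J, so L = 5·6.63×10^-34/√(8·9.11×10^-31·1.712×10^-19) = 2.97×10^-9 m = 2.97 nm.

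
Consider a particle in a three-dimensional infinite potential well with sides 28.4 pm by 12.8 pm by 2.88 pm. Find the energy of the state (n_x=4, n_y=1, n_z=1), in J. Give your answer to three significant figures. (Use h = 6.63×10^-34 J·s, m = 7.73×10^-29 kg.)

E = 1.04×10^-16 J

For a 3D rectangular well E = (h²/8m)·Σ n_i²/L_i² = (6.63×10^-34)²/(8·7.73×10^-29) · [4²/(28.4 pm)² + 1²/(12.8 pm)² + 1²/(2.88 pm)²].
Evaluating gives E = 1.04×10^-16 J.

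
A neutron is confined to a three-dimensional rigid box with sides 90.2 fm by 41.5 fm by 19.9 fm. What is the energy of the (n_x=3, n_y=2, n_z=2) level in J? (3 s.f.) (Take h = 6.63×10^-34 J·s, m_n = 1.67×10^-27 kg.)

For a 3D rectangular well E = (h²/8m_n)·Σ n_i²/L_i² = (6.63×10^-34)²/(8·1.67×10^-27) · [3²/(90.2 fm)² + 2²/(41.5 fm)² + 2²/(19.9 fm)²].
Evaluating gives E = 4.45×10^-13 J.

E = 4.45×10^-13 J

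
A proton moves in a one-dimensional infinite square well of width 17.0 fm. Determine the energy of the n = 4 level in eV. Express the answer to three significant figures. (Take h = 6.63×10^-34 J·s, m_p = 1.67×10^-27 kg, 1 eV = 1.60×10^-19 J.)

E_4 = 1.14×10^7 eV

For an infinite well E_n = n²h²/(8m_pL²), so E_1 = h²/(8m_pL²) = (6.63×10^-34)²/(8·1.67×10^-27·(1.70×10^-14 m)²) = 1.138×10^-13 J.
Then E_4 = 4²·E_1 = 16·1.138×10^-13 J = 1.821×10^-12 J.
Converting, E_4 = 1.821×10^-12 J / (1.60×10^-19 J/eV) = 1.14×10^7 eV.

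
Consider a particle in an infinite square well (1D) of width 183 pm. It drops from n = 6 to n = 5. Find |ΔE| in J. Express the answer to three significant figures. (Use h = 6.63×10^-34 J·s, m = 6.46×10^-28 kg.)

|ΔE| = 2.79×10^-20 J

E_1 = h²/(8mL²) = 2.540×10^-21 J.
|ΔE| = |6² − 5²|·E_1 = 11·2.540×10^-21 J = 2.79×10^-20 J.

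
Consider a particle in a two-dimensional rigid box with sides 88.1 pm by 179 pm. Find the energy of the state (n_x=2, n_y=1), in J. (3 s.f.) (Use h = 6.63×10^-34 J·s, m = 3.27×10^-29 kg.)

E = 9.18×10^-19 J

For a 2D rectangular well E = (h²/8m)·Σ n_i²/L_i² = (6.63×10^-34)²/(8·3.27×10^-29) · [2²/(88.1 pm)² + 1²/(179 pm)²].
Evaluating gives E = 9.18×10^-19 J.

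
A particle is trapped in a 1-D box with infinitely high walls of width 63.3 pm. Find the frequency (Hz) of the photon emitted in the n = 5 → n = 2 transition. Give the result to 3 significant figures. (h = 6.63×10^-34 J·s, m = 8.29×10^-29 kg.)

f = 5.24×10^15 Hz

E_1 = h²/(8mL²) = 1.654×10^-19 J and ΔE = (5² − 2²)E_1 = 3.473×10^-18 J.
f = ΔE/h = 3.473×10^-18/6.63×10^-34 = 5.24×10^15 Hz.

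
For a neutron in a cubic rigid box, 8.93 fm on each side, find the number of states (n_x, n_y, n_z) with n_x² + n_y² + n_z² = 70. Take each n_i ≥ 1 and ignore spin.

degeneracy = 6

The level has n_x² + n_y² + n_z² = 70. The ordered positive-integer solutions are (3, 5, 6), (3, 6, 5), (5, 3, 6), (5, 6, 3), (6, 3, 5), (6, 5, 3).
That gives 6 states.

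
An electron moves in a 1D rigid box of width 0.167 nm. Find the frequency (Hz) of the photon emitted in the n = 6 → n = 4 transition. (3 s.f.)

f = 6.52×10^16 Hz

E_1 = h²/(8m_eL²) = 2.160×10^-18 J and ΔE = (6² − 4²)E_1 = 4.320×10^-17 J.
f = ΔE/h = 4.320×10^-17/6.626×10^-34 = 6.52×10^16 Hz.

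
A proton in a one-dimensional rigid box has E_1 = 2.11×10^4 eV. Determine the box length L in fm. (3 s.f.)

From E_n = n²h²/(8m_pL²), L = n·h/√(8m_pE_n).
E_1 = 2.11×10^4 eV = 3.380×10^-15 J, so L = 1·6.626×10^-34/√(8·1.673×10^-27·3.380×10^-15) = 9.85×10^-14 m = 98.5 fm.

L = 98.5 fm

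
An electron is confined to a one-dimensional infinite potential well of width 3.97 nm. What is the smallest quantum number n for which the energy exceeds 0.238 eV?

n = 4

E_1 = h²/(8m_eL²) = 3.823×10^-21 J = 0.02386 eV.
Need n² > 0.238/0.02386 = 9.975, i.e. n > 3.158.
The smallest integer satisfying this is n = 4.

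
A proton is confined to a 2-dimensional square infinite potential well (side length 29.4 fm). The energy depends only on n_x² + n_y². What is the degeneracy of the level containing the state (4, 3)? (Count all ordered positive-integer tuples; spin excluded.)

The level has n_x² + n_y² = 25. The ordered positive-integer solutions are (3, 4), (4, 3).
That gives 2 states.

degeneracy = 2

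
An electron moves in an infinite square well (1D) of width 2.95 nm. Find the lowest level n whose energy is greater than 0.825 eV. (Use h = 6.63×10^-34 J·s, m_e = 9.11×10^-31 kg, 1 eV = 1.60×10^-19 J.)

E_1 = h²/(8m_eL²) = 6.931×10^-21 J = 0.04332 eV.
Need n² > 0.825/0.04332 = 19.04, i.e. n > 4.363.
The smallest integer satisfying this is n = 5.

n = 5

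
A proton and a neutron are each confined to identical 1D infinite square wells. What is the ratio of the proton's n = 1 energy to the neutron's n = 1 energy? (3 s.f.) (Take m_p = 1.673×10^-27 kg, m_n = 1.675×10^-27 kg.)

1.00

E_n ∝ 1/m at fixed n and L, so the ratio is m_n/m_p = 1.675×10^-27/1.673×10^-27 = 1.00.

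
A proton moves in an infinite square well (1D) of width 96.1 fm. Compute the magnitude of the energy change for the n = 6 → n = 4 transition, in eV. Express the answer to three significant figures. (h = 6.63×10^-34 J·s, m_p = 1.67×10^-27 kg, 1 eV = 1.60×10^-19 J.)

|ΔE| = 4.45×10^5 eV

E_1 = h²/(8m_pL²) = 3.563×10^-15 J.
|ΔE| = |6² − 4²|·E_1 = 20·3.563×10^-15 J = 7.126×10^-14 J = 4.45×10^5 eV.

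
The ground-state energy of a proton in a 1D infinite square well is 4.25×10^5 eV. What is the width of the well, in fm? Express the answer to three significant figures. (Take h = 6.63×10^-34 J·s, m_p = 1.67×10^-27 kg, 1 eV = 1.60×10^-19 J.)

From E_n = n²h²/(8m_pL²), L = n·h/√(8m_pE_n).
E_1 = 4.25×10^5 eV = 6.800×10^-14 J, so L = 1·6.63×10^-34/√(8·1.67×10^-27·6.800×10^-14) = 2.20×10^-14 m = 22.0 fm.

L = 22.0 fm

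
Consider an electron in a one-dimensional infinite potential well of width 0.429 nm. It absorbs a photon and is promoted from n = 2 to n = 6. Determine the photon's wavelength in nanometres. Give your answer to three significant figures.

E_1 = h²/(8m_eL²) = 3.274×10^-19 J, so ΔE = (6² − 2²)E_1 = 1.048×10^-17 J.
λ = hc/ΔE = (6.626×10^-34·2.998×10^8)/1.048×10^-17 = 1.90×10^-8 m = 19.0 nm.

λ = 19.0 nm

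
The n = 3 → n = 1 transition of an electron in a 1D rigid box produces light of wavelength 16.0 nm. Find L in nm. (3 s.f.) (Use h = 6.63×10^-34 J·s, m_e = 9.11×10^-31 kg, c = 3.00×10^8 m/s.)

L = 0.197 nm

The photon carries ΔE = hc/λ = 6.63×10^-34·3.00×10^8/1.60×10^-8 m = 1.243×10^-17 J.
Since ΔE = (3² − 1²)E_1, E_1 = 1.554×10^-18 J, and L = h/√(8m_eE_1) = 1.97×10^-10 m = 0.197 nm.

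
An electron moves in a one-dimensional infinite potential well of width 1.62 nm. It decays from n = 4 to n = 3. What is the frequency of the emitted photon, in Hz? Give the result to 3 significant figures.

f = 2.43×10^14 Hz

E_1 = h²/(8m_eL²) = 2.296×10^-20 J and ΔE = (4² − 3²)E_1 = 1.607×10^-19 J.
f = ΔE/h = 1.607×10^-19/6.626×10^-34 = 2.43×10^14 Hz.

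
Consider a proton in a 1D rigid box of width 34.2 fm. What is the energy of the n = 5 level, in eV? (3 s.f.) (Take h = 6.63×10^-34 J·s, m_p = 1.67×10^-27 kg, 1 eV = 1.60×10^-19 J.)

E_5 = 4.40×10^6 eV

For an infinite well E_n = n²h²/(8m_pL²), so E_1 = h²/(8m_pL²) = (6.63×10^-34)²/(8·1.67×10^-27·(3.42×10^-14 m)²) = 2.813×10^-14 J.
Then E_5 = 5²·E_1 = 25·2.813×10^-14 J = 7.032×10^-13 J.
Converting, E_5 = 7.032×10^-13 J / (1.60×10^-19 J/eV) = 4.40×10^6 eV.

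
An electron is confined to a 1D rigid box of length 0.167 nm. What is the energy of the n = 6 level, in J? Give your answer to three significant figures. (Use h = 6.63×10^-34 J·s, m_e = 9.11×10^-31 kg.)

E_6 = 7.79×10^-17 J

For an infinite well E_n = n²h²/(8m_eL²), so E_1 = h²/(8m_eL²) = (6.63×10^-34)²/(8·9.11×10^-31·(1.67×10^-10 m)²) = 2.163×10^-18 J.
Then E_6 = 6²·E_1 = 36·2.163×10^-18 J = 7.79×10^-17 J.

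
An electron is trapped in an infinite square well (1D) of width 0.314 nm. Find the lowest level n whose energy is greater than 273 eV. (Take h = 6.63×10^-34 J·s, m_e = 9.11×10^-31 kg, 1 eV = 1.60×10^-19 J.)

n = 9

E_1 = h²/(8m_eL²) = 6.117×10^-19 J = 3.823 eV.
Need n² > 273/3.823 = 71.41, i.e. n > 8.450.
The smallest integer satisfying this is n = 9.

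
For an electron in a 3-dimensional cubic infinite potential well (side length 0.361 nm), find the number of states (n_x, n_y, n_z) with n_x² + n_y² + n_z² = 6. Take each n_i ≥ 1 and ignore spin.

degeneracy = 3

The level has n_x² + n_y² + n_z² = 6. The ordered positive-integer solutions are (1, 1, 2), (1, 2, 1), (2, 1, 1).
That gives 3 states.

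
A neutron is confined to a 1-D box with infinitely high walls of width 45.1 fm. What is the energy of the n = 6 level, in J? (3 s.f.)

E_6 = 5.80×10^-13 J

For an infinite well E_n = n²h²/(8m_nL²), so E_1 = h²/(8m_nL²) = (6.626×10^-34)²/(8·1.675×10^-27·(4.51×10^-14 m)²) = 1.611×10^-14 J.
Then E_6 = 6²·E_1 = 36·1.611×10^-14 J = 5.80×10^-13 J.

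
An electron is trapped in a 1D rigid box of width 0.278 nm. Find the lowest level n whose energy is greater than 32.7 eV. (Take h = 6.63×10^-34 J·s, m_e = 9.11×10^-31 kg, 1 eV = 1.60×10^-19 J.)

n = 3

E_1 = h²/(8m_eL²) = 7.804×10^-19 J = 4.878 eV.
Need n² > 32.7/4.878 = 6.704, i.e. n > 2.589.
The smallest integer satisfying this is n = 3.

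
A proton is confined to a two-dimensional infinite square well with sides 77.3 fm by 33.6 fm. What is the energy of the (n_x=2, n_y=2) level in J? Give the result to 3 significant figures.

E = 1.38×10^-13 J

For a 2D rectangular well E = (h²/8m_p)·Σ n_i²/L_i² = (6.626×10^-34)²/(8·1.673×10^-27) · [2²/(77.3 fm)² + 2²/(33.6 fm)²].
Evaluating gives E = 1.38×10^-13 J.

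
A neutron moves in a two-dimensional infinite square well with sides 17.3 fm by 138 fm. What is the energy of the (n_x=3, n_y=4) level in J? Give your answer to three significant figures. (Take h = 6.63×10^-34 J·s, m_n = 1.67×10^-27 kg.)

E = 1.02×10^-12 J

For a 2D rectangular well E = (h²/8m_n)·Σ n_i²/L_i² = (6.63×10^-34)²/(8·1.67×10^-27) · [3²/(17.3 fm)² + 4²/(138 fm)²].
Evaluating gives E = 1.02×10^-12 J.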